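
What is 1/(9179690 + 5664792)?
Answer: 1/14844482 ≈ 6.7365e-8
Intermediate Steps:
1/(9179690 + 5664792) = 1/14844482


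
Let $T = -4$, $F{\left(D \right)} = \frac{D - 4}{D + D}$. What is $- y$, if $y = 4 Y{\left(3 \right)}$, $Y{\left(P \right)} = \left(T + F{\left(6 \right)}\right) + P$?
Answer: $\frac{10}{3} \approx 3.3333$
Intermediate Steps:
$F{\left(D \right)} = \frac{-4 + D}{2 D}$
$Y{\left(P \right)} = - \frac{23}{6} + P$ ($Y{\left(P \right)} = \left(-4 + \frac{-4 + 6}{2 \cdot 6}\right) + P = \left(-4 + \frac{1}{2} \cdot \frac{1}{6} \cdot 2\right) + P = \left(-4 + \frac{1}{6}\right) + P = - \frac{23}{6} + P$)
$y = - \frac{10}{3}$ ($y = 4 \left(- \frac{23}{6} + 3\right) = 4 \left(- \frac{5}{6}\right) = - \frac{10}{3} \approx -3.3333$)
$- y = \left(-1\right) \left(- \frac{10}{3}\right) = \frac{10}{3}$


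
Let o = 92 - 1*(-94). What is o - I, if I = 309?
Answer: -123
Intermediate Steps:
o = 186 (o = 92 + 94 = 186)
o - I = 186 - 1*309 = 186 - 309 = -123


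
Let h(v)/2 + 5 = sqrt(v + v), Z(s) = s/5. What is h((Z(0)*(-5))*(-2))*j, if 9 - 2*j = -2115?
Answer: -10620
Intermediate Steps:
Z(s) = s/5 (Z(s) = s*(1/5) = s/5)
h(v) = -10 + 2*sqrt(2)*sqrt(v) (h(v) = -10 + 2*sqrt(v + v) = -10 + 2*sqrt(2*v) = -10 + 2*(sqrt(2)*sqrt(v)) = -10 + 2*sqrt(2)*sqrt(v))
j = 1062 (j = 9/2 - 1/2*(-2115) = 9/2 + 2115/2 = 1062)
h((Z(0)*(-5))*(-2))*j = (-10 + 2*sqrt(2)*sqrt((((1/5)*0)*(-5))*(-2)))*1062 = (-10 + 2*sqrt(2)*sqrt((0*(-5))*(-2)))*1062 = (-10 + 2*sqrt(2)*sqrt(0*(-2)))*1062 = (-10 + 2*sqrt(2)*sqrt(0))*1062 = (-10 + 2*sqrt(2)*0)*1062 = (-10 + 0)*1062 = -10*1062 = -10620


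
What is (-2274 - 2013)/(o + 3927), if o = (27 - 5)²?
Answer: -4287/4411 ≈ -0.97189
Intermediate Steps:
o = 484 (o = 22² = 484)
(-2274 - 2013)/(o + 3927) = (-2274 - 2013)/(484 + 3927) = -4287/4411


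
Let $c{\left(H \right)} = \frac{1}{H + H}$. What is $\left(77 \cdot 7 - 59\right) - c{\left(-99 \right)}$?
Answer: $\frac{95041}{198} \approx 480.0$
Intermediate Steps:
$c{\left(H \right)} = \frac{1}{2 H}$
$\left(77 \cdot 7 - 59\right) - c{\left(-99 \right)} = \left(77 \cdot 7 - 59\right) - \frac{1}{2 \left(-99\right)} = \left(539 - 59\right) - \frac{1}{2} \left(- \frac{1}{99}\right) = 480 - - \frac{1}{198} = 480 + \frac{1}{198} = \frac{95041}{198}$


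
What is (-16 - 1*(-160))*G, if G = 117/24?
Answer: 702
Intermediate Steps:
G = 39/8 (G = 117*(1/24) = 39/8 ≈ 4.8750)
(-16 - 1*(-160))*G = (-16 - 1*(-160))*(39/8) = (-16 + 160)*(39/8) = 144*(39/8) = 702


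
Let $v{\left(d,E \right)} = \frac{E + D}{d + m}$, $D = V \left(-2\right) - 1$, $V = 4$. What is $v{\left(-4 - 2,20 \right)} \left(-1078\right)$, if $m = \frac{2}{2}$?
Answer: $\frac{11858}{5} \approx 2371.6$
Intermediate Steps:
$m = 1$ ($m = 2 \cdot \frac{1}{2} = 1$)
$D = -9$ ($D = 4 \left(-2\right) - 1 = -8 - 1 = -9$)
$v{\left(d,E \right)} = \frac{-9 + E}{1 + d}$ ($v{\left(d,E \right)} = \frac{E - 9}{d + 1} = \frac{-9 + E}{1 + d}$)
$v{\left(-4 - 2,20 \right)} \left(-1078\right) = \frac{-9 + 20}{1 - 6} \left(-1078\right) = \frac{1}{1 - 6} \cdot 11 \left(-1078\right) = \frac{1}{-5} \cdot 11 \left(-1078\right) = \left(- \frac{1}{5}\right) 11 \left(-1078\right) = \left(- \frac{11}{5}\right) \left(-1078\right) = \frac{11858}{5}$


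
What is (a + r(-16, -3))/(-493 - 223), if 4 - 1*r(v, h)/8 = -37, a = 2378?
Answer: -1353/358 ≈ -3.7793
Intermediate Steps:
r(v, h) = 328 (r(v, h) = 32 - 8*(-37) = 32 + 296 = 328)
(a + r(-16, -3))/(-493 - 223) = (2378 + 328)/(-493 - 223) = 2706/(-716) = 2706*(-1/716) = -1353/358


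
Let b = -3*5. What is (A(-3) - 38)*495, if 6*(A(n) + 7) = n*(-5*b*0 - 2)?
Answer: -21780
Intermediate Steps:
b = -15
A(n) = -7 - n/3 (A(n) = -7 + (n*(-5*(-15)*0 - 2))/6 = -7 + (n*(75*0 - 2))/6 = -7 + (n*(0 - 2))/6 = -7 + (n*(-2))/6 = -7 + (-2*n)/6 = -7 - n/3)
(A(-3) - 38)*495 = ((-7 - ⅓*(-3)) - 38)*495 = ((-7 + 1) - 38)*495 = (-6 - 38)*495 = -44*495 = -21780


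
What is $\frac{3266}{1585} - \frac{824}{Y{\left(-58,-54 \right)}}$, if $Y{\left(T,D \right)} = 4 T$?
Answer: $\frac{257969}{45965} \approx 5.6123$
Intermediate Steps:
$\frac{3266}{1585} - \frac{824}{Y{\left(-58,-54 \right)}} = \frac{3266}{1585} - \frac{824}{4 \left(-58\right)} = 3266 \cdot \frac{1}{1585} - \frac{824}{-232} = \frac{3266}{1585} - - \frac{103}{29} = \frac{3266}{1585} + \frac{103}{29} = \frac{257969}{45965}$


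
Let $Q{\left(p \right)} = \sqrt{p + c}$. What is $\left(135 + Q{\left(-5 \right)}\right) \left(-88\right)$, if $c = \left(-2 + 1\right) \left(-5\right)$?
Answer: $-11880$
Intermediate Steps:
$c = 5$ ($c = \left(-1\right) \left(-5\right) = 5$)
$Q{\left(p \right)} = \sqrt{5 + p}$ ($Q{\left(p \right)} = \sqrt{p + 5} = \sqrt{5 + p}$)
$\left(135 + Q{\left(-5 \right)}\right) \left(-88\right) = \left(135 + \sqrt{5 - 5}\right) \left(-88\right) = \left(135 + \sqrt{0}\right) \left(-88\right) = \left(135 + 0\right) \left(-88\right) = 135 \left(-88\right) = -11880$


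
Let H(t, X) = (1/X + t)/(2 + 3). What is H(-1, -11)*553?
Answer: -6636/55 ≈ -120.65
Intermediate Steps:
H(t, X) = t/5 + 1/(5*X) (H(t, X) = (t + 1/X)/5 = (t + 1/X)*(⅕) = t/5 + 1/(5*X))
H(-1, -11)*553 = ((⅕)*(1 - 11*(-1))/(-11))*553 = ((⅕)*(-1/11)*(1 + 11))*553 = ((⅕)*(-1/11)*12)*553 = -12/55*553 = -6636/55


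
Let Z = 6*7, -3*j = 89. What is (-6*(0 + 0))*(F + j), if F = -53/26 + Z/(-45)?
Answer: 0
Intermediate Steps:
j = -89/3 (j = -⅓*89 = -89/3 ≈ -29.667)
Z = 42
F = -1159/390 (F = -53/26 + 42/(-45) = -53*1/26 + 42*(-1/45) = -53/26 - 14/15 = -1159/390 ≈ -2.9718)
(-6*(0 + 0))*(F + j) = (-6*(0 + 0))*(-1159/390 - 89/3) = -6*0*(-4243/130) = 0*(-4243/130) = 0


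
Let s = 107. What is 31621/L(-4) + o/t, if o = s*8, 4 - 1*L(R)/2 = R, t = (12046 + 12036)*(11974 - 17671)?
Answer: 2169123975469/1097561232 ≈ 1976.3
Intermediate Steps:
t = -137195154 (t = 24082*(-5697) = -137195154)
L(R) = 8 - 2*R
o = 856 (o = 107*8 = 856)
31621/L(-4) + o/t = 31621/(8 - 2*(-4)) + 856/(-137195154) = 31621/(8 + 8) + 856*(-1/137195154) = 31621/16 - 428/68597577 = 2169123975469/1097561232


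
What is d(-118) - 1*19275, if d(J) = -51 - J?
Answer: -19208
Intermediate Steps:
d(-118) - 1*19275 = (-51 - 1*(-118)) - 1*19275 = (-51 + 118) - 19275 = 67 - 19275 = -19208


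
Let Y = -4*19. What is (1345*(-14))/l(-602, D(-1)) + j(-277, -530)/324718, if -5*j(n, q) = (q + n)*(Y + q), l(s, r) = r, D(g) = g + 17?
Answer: -7645006093/6494360 ≈ -1177.2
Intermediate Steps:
D(g) = 17 + g
Y = -76
j(n, q) = -(-76 + q)*(n + q)/5 (j(n, q) = -(q + n)*(-76 + q)/5 = -(n + q)*(-76 + q)/5 = -(-76 + q)*(n + q)/5)
(1345*(-14))/l(-602, D(-1)) + j(-277, -530)/324718 = (1345*(-14))/(17 - 1) + (-1/5*(-530)**2 + (76/5)*(-277) + (76/5)*(-530) - 1/5*(-277)*(-530))/324718 = -18830/16 + (-1/5*280900 - 21052/5 - 8056 - 29362)*(1/324718) = -18830*1/16 + (-56180 - 21052/5 - 8056 - 29362)*(1/324718) = -9415/8 - 489042/5*1/324718 = -9415/8 - 244521/811795 = -7645006093/6494360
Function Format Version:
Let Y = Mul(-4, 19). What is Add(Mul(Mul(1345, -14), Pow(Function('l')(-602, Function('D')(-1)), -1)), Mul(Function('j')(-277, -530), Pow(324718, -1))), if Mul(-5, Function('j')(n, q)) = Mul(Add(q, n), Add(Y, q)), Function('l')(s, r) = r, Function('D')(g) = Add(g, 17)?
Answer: Rational(-7645006093, 6494360) ≈ -1177.2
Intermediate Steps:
Function('D')(g) = Add(17, g)
Y = -76
Function('j')(n, q) = Mul(Rational(-1, 5), Add(-76, q), Add(n, q)) (Function('j')(n, q) = Mul(Rational(-1, 5), Mul(Add(q, n), Add(-76, q))) = Mul(Rational(-1, 5), Mul(Add(n, q), Add(-76, q))) = Mul(Rational(-1, 5), Mul(Add(-76, q), Add(n, q))) = Mul(Rational(-1, 5), Add(-76, q), Add(n, q)))
Add(Mul(Mul(1345, -14), Pow(Function('l')(-602, Function('D')(-1)), -1)), Mul(Function('j')(-277, -530), Pow(324718, -1))) = Add(Mul(Mul(1345, -14), Pow(Add(17, -1), -1)), Mul(Add(Mul(Rational(-1, 5), Pow(-530, 2)), Mul(Rational(76, 5), -277), Mul(Rational(76, 5), -530), Mul(Rational(-1, 5), -277, -530)), Pow(324718, -1))) = Add(Mul(-18830, Pow(16, -1)), Mul(Add(Mul(Rational(-1, 5), 280900), Rational(-21052, 5), -8056, -29362), Rational(1, 324718))) = Add(Mul(-18830, Rational(1, 16)), Mul(Add(-56180, Rational(-21052, 5), -8056, -29362), Rational(1, 324718))) = Add(Rational(-9415, 8), Mul(Rational(-489042, 5), Rational(1, 324718))) = Add(Rational(-9415, 8), Rational(-244521, 811795)) = Rational(-7645006093, 6494360)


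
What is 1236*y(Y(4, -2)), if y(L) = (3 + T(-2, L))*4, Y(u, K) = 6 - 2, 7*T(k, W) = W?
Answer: 123600/7 ≈ 17657.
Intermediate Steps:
T(k, W) = W/7
Y(u, K) = 4
y(L) = 12 + 4*L/7 (y(L) = (3 + L/7)*4 = 12 + 4*L/7)
1236*y(Y(4, -2)) = 1236*(12 + (4/7)*4) = 1236*(12 + 16/7) = 1236*(100/7) = 123600/7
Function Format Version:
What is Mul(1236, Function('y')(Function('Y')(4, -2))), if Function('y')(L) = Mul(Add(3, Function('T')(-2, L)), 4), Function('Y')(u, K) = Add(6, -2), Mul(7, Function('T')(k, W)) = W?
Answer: Rational(123600, 7) ≈ 17657.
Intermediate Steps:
Function('T')(k, W) = Mul(Rational(1, 7), W)
Function('Y')(u, K) = 4
Function('y')(L) = Add(12, Mul(Rational(4, 7), L)) (Function('y')(L) = Mul(Add(3, Mul(Rational(1, 7), L)), 4) = Add(12, Mul(Rational(4, 7), L)))
Mul(1236, Function('y')(Function('Y')(4, -2))) = Mul(1236, Add(12, Mul(Rational(4, 7), 4))) = Mul(1236, Add(12, Rational(16, 7))) = Mul(1236, Rational(100, 7)) = Rational(123600, 7)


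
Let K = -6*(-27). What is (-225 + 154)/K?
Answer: -71/162 ≈ -0.43827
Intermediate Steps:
K = 162
(-225 + 154)/K = (-225 + 154)/162 = (1/162)*(-71) = -71/162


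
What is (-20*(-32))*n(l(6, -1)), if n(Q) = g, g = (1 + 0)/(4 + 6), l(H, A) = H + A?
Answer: 64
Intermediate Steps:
l(H, A) = A + H
g = ⅒ (g = 1/10 = 1*(⅒) = ⅒ ≈ 0.10000)
n(Q) = ⅒
(-20*(-32))*n(l(6, -1)) = -20*(-32)*(⅒) = 640*(⅒) = 64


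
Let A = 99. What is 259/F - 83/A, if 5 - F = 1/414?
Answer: 10443647/204831 ≈ 50.987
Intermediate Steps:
F = 2069/414 (F = 5 - 1/414 = 2069/414 ≈ 4.9976)
259/F - 83/A = 259/(2069/414) - 83/99 = 259*(414/2069) - 83*1/99 = 107226/2069 - 83/99 = 10443647/204831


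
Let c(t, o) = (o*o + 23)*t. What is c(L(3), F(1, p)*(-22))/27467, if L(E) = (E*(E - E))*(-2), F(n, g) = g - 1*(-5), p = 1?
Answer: 0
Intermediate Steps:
F(n, g) = 5 + g (F(n, g) = g + 5 = 5 + g)
L(E) = 0 (L(E) = (E*0)*(-2) = 0*(-2) = 0)
c(t, o) = t*(23 + o**2) (c(t, o) = (o**2 + 23)*t = (23 + o**2)*t = t*(23 + o**2))
c(L(3), F(1, p)*(-22))/27467 = (0*(23 + ((5 + 1)*(-22))**2))/27467 = (0*(23 + (6*(-22))**2))*(1/27467) = (0*(23 + (-132)**2))*(1/27467) = (0*(23 + 17424))*(1/27467) = (0*17447)*(1/27467) = 0*(1/27467) = 0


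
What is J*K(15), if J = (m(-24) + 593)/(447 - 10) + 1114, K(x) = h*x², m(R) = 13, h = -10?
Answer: -1096704000/437 ≈ -2.5096e+6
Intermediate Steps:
K(x) = -10*x²
J = 487424/437 (J = (13 + 593)/(447 - 10) + 1114 = 606/437 + 1114 = 487424/437 ≈ 1115.4)
J*K(15) = 487424*(-10*15²)/437 = 487424*(-10*225)/437 = (487424/437)*(-2250) = -1096704000/437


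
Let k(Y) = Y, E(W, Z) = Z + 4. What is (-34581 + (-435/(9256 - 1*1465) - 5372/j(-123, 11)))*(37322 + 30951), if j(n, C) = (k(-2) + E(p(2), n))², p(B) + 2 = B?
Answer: -89770683947878918/38022677 ≈ -2.3610e+9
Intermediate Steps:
p(B) = -2 + B
E(W, Z) = 4 + Z
j(n, C) = (2 + n)² (j(n, C) = (-2 + (4 + n))² = (2 + n)²)
(-34581 + (-435/(9256 - 1*1465) - 5372/j(-123, 11)))*(37322 + 30951) = (-34581 + (-435/(9256 - 1*1465) - 5372/(2 - 123)²))*(37322 + 30951) = (-34581 + (-435/(9256 - 1465) - 5372/((-121)²)))*68273 = (-34581 + (-435/7791 - 5372/14641))*68273 = (-34581 + (-435*1/7791 - 5372*1/14641))*68273 = (-34581 + (-145/2597 - 5372/14641))*68273 = (-34581 - 16074029/38022677)*68273 = -1314878267366/38022677*68273 = -89770683947878918/38022677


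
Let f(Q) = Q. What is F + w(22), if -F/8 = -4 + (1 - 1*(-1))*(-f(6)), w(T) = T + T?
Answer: 172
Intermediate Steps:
w(T) = 2*T
F = 128 (F = -8*(-4 + (1 - 1*(-1))*(-1*6)) = -8*(-4 + (1 + 1)*(-6)) = -8*(-4 + 2*(-6)) = -8*(-4 - 12) = -8*(-16) = 128)
F + w(22) = 128 + 2*22 = 128 + 44 = 172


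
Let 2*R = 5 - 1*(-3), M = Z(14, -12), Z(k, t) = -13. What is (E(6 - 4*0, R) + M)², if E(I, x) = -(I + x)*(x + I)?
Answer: 12769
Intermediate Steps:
M = -13
R = 4 (R = (5 - 1*(-3))/2 = (5 + 3)/2 = (½)*8 = 4)
E(I, x) = -(I + x)² (E(I, x) = -(I + x)*(I + x) = -(I + x)²)
(E(6 - 4*0, R) + M)² = (-((6 - 4*0) + 4)² - 13)² = (-((6 + 0) + 4)² - 13)² = (-(6 + 4)² - 13)² = (-1*10² - 13)² = (-1*100 - 13)² = (-100 - 13)² = (-113)² = 12769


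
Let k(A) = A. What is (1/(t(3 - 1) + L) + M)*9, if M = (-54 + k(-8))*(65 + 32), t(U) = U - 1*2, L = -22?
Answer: -1190781/22 ≈ -54126.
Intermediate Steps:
t(U) = -2 + U (t(U) = U - 2 = -2 + U)
M = -6014 (M = (-54 - 8)*(65 + 32) = -62*97 = -6014)
(1/(t(3 - 1) + L) + M)*9 = (1/((-2 + (3 - 1)) - 22) - 6014)*9 = (1/((-2 + 2) - 22) - 6014)*9 = (1/(0 - 22) - 6014)*9 = (1/(-22) - 6014)*9 = (-1/22 - 6014)*9 = -132309/22*9 = -1190781/22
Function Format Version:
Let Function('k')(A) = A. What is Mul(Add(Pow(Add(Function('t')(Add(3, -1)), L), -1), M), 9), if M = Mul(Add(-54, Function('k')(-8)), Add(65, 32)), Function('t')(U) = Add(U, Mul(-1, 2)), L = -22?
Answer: Rational(-1190781, 22) ≈ -54126.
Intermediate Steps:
Function('t')(U) = Add(-2, U) (Function('t')(U) = Add(U, -2) = Add(-2, U))
M = -6014 (M = Mul(Add(-54, -8), Add(65, 32)) = Mul(-62, 97) = -6014)
Mul(Add(Pow(Add(Function('t')(Add(3, -1)), L), -1), M), 9) = Mul(Add(Pow(Add(Add(-2, Add(3, -1)), -22), -1), -6014), 9) = Mul(Add(Pow(Add(Add(-2, 2), -22), -1), -6014), 9) = Mul(Add(Pow(Add(0, -22), -1), -6014), 9) = Mul(Add(Pow(-22, -1), -6014), 9) = Mul(Add(Rational(-1, 22), -6014), 9) = Mul(Rational(-132309, 22), 9) = Rational(-1190781, 22)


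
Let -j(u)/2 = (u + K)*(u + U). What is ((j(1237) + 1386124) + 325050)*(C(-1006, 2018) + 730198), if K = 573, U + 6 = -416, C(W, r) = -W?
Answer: -906053887704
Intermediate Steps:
U = -422 (U = -6 - 416 = -422)
j(u) = -2*(-422 + u)*(573 + u) (j(u) = -2*(u + 573)*(u - 422) = -2*(573 + u)*(-422 + u) = -2*(-422 + u)*(573 + u))
((j(1237) + 1386124) + 325050)*(C(-1006, 2018) + 730198) = (((483612 - 302*1237 - 2*1237**2) + 1386124) + 325050)*(-1*(-1006) + 730198) = (((483612 - 373574 - 2*1530169) + 1386124) + 325050)*(1006 + 730198) = (((483612 - 373574 - 3060338) + 1386124) + 325050)*731204 = ((-2950300 + 1386124) + 325050)*731204 = (-1564176 + 325050)*731204 = -1239126*731204 = -906053887704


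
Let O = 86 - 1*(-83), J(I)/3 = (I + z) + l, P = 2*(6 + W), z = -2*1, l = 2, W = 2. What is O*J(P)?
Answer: 8112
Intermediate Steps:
z = -2
P = 16 (P = 2*(6 + 2) = 2*8 = 16)
J(I) = 3*I (J(I) = 3*((I - 2) + 2) = 3*((-2 + I) + 2) = 3*I)
O = 169 (O = 86 + 83 = 169)
O*J(P) = 169*(3*16) = 169*48 = 8112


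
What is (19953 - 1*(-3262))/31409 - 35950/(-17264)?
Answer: 764968655/271122488 ≈ 2.8215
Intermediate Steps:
(19953 - 1*(-3262))/31409 - 35950/(-17264) = (19953 + 3262)*(1/31409) - 35950*(-1/17264) = 23215*(1/31409) + 17975/8632 = 23215/31409 + 17975/8632 = 764968655/271122488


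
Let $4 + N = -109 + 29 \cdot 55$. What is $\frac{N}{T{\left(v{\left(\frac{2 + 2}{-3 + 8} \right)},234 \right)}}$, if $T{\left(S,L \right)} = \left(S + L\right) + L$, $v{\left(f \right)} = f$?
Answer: $\frac{3705}{1172} \approx 3.1613$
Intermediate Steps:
$T{\left(S,L \right)} = S + 2 L$ ($T{\left(S,L \right)} = \left(L + S\right) + L = S + 2 L$)
$N = 1482$ ($N = -4 + \left(-109 + 29 \cdot 55\right) = -4 + \left(-109 + 1595\right) = -4 + 1486 = 1482$)
$\frac{N}{T{\left(v{\left(\frac{2 + 2}{-3 + 8} \right)},234 \right)}} = \frac{1482}{\frac{2 + 2}{-3 + 8} + 2 \cdot 234} = \frac{1482}{\frac{4}{5} + 468} = \frac{1482}{\frac{2344}{5}} = 1482 \cdot \frac{5}{2344} = \frac{3705}{1172}$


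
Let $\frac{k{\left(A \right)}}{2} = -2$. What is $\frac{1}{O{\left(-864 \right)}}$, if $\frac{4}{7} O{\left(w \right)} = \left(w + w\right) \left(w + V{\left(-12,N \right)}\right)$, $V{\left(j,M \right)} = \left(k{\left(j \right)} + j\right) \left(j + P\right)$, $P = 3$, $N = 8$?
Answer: $\frac{1}{2177280} \approx 4.5929 \cdot 10^{-7}$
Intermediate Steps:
$k{\left(A \right)} = -4$ ($k{\left(A \right)} = 2 \left(-2\right) = -4$)
$V{\left(j,M \right)} = \left(-4 + j\right) \left(3 + j\right)$ ($V{\left(j,M \right)} = \left(-4 + j\right) \left(j + 3\right) = \left(-4 + j\right) \left(3 + j\right)$)
$O{\left(w \right)} = \frac{7 w \left(144 + w\right)}{2}$ ($O{\left(w \right)} = \frac{7 \left(w + w\right) \left(w - -144\right)}{4} = \frac{7 \cdot 2 w \left(w + \left(-12 + 144 + 12\right)\right)}{4} = \frac{7 \cdot 2 w \left(w + 144\right)}{4} = \frac{7 \cdot 2 w \left(144 + w\right)}{4} = \frac{7 w \left(144 + w\right)}{2}$)
$\frac{1}{O{\left(-864 \right)}} = \frac{1}{\frac{7}{2} \left(-864\right) \left(144 - 864\right)} = \frac{1}{\frac{7}{2} \left(-864\right) \left(-720\right)} = \frac{1}{2177280}$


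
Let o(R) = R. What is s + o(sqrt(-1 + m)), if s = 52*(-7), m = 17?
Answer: -360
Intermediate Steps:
s = -364
s + o(sqrt(-1 + m)) = -364 + sqrt(-1 + 17) = -364 + sqrt(16) = -364 + 4 = -360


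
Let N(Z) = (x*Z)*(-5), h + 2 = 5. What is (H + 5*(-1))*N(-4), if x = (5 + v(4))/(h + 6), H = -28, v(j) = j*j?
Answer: -1540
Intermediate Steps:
h = 3 (h = -2 + 5 = 3)
v(j) = j²
x = 7/3 (x = (5 + 4²)/(3 + 6) = (5 + 16)/9 = 21*(⅑) = 7/3 ≈ 2.3333)
N(Z) = -35*Z/3 (N(Z) = (7*Z/3)*(-5) = -35*Z/3)
(H + 5*(-1))*N(-4) = (-28 + 5*(-1))*(-35/3*(-4)) = (-28 - 5)*(140/3) = -33*140/3 = -1540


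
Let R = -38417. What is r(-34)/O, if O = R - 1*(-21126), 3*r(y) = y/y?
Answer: -1/51873 ≈ -1.9278e-5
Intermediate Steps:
r(y) = ⅓ (r(y) = (y/y)/3 = (⅓)*1 = ⅓)
O = -17291 (O = -38417 - 1*(-21126) = -38417 + 21126 = -17291)
r(-34)/O = (⅓)/(-17291) = (⅓)*(-1/17291) = -1/51873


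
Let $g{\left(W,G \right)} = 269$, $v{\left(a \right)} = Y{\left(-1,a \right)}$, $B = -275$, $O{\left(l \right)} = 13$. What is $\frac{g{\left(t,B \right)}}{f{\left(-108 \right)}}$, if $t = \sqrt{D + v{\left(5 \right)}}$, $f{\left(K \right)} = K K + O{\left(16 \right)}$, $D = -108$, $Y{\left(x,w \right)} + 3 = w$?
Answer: $\frac{269}{11677} \approx 0.023037$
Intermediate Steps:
$Y{\left(x,w \right)} = -3 + w$
$f{\left(K \right)} = 13 + K^{2}$ ($f{\left(K \right)} = K K + 13 = K^{2} + 13 = 13 + K^{2}$)
$v{\left(a \right)} = -3 + a$
$t = i \sqrt{106}$ ($t = \sqrt{-108 + \left(-3 + 5\right)} = \sqrt{-108 + 2} = \sqrt{-106} = i \sqrt{106} \approx 10.296 i$)
$\frac{g{\left(t,B \right)}}{f{\left(-108 \right)}} = \frac{269}{13 + \left(-108\right)^{2}} = \frac{269}{13 + 11664} = \frac{269}{11677}$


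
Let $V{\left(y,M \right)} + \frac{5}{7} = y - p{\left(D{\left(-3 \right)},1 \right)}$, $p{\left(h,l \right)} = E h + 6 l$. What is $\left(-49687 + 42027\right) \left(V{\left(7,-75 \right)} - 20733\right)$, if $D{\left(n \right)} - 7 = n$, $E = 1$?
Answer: $\frac{1111902620}{7} \approx 1.5884 \cdot 10^{8}$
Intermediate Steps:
$D{\left(n \right)} = 7 + n$
$p{\left(h,l \right)} = h + 6 l$ ($p{\left(h,l \right)} = 1 h + 6 l = h + 6 l$)
$V{\left(y,M \right)} = - \frac{75}{7} + y$ ($V{\left(y,M \right)} = - \frac{5}{7} - \left(4 + 6 - y\right) = - \frac{5}{7} + \left(y - \left(4 + 6\right)\right) = - \frac{5}{7} + \left(y - 10\right) = - \frac{5}{7} + \left(-10 + y\right) = - \frac{75}{7} + y$)
$\left(-49687 + 42027\right) \left(V{\left(7,-75 \right)} - 20733\right) = \left(-49687 + 42027\right) \left(\left(- \frac{75}{7} + 7\right) - 20733\right) = - 7660 \left(- \frac{26}{7} - 20733\right) = \left(-7660\right) \left(- \frac{145157}{7}\right) = \frac{1111902620}{7}$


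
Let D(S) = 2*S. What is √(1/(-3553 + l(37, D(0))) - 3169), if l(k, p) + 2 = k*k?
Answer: 3*I*√1682596990/2186 ≈ 56.294*I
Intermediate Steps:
l(k, p) = -2 + k² (l(k, p) = -2 + k*k = -2 + k²)
√(1/(-3553 + l(37, D(0))) - 3169) = √(1/(-3553 + (-2 + 37²)) - 3169) = √(1/(-3553 + (-2 + 1369)) - 3169) = √(1/(-3553 + 1367) - 3169) = √(1/(-2186) - 3169) = √(-1/2186 - 3169) = √(-6927435/2186) = 3*I*√1682596990/2186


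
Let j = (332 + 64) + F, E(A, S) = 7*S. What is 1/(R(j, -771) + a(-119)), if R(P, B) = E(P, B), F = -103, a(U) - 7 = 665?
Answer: -1/4725 ≈ -0.00021164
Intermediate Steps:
a(U) = 672 (a(U) = 7 + 665 = 672)
j = 293 (j = (332 + 64) - 103 = 396 - 103 = 293)
R(P, B) = 7*B
1/(R(j, -771) + a(-119)) = 1/(7*(-771) + 672) = 1/(-5397 + 672) = 1/(-4725) = -1/4725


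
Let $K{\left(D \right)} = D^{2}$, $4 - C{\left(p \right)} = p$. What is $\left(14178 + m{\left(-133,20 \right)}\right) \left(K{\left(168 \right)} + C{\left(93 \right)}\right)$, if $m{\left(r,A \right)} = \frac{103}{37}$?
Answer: $\frac{14762125015}{37} \approx 3.9898 \cdot 10^{8}$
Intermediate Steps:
$C{\left(p \right)} = 4 - p$
$m{\left(r,A \right)} = \frac{103}{37}$ ($m{\left(r,A \right)} = 103 \cdot \frac{1}{37} = \frac{103}{37}$)
$\left(14178 + m{\left(-133,20 \right)}\right) \left(K{\left(168 \right)} + C{\left(93 \right)}\right) = \left(14178 + \frac{103}{37}\right) \left(168^{2} + \left(4 - 93\right)\right) = \frac{524689 \left(28224 + \left(4 - 93\right)\right)}{37} = \frac{524689 \left(28224 - 89\right)}{37} = \frac{524689}{37} \cdot 28135 = \frac{14762125015}{37}$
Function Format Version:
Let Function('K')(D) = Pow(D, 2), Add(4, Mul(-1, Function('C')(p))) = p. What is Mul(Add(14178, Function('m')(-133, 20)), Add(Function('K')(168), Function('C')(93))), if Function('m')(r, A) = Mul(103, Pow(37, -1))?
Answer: Rational(14762125015, 37) ≈ 3.9898e+8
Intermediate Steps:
Function('C')(p) = Add(4, Mul(-1, p))
Function('m')(r, A) = Rational(103, 37) (Function('m')(r, A) = Mul(103, Rational(1, 37)) = Rational(103, 37))
Mul(Add(14178, Function('m')(-133, 20)), Add(Function('K')(168), Function('C')(93))) = Mul(Add(14178, Rational(103, 37)), Add(Pow(168, 2), Add(4, Mul(-1, 93)))) = Mul(Rational(524689, 37), Add(28224, Add(4, -93))) = Mul(Rational(524689, 37), Add(28224, -89)) = Mul(Rational(524689, 37), 28135) = Rational(14762125015, 37)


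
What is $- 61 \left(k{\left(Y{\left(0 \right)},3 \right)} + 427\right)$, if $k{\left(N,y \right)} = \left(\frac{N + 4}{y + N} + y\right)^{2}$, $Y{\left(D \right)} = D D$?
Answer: $- \frac{244732}{9} \approx -27192.0$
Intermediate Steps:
$Y{\left(D \right)} = D^{2}$
$k{\left(N,y \right)} = \left(y + \frac{4 + N}{N + y}\right)^{2}$ ($k{\left(N,y \right)} = \left(\frac{4 + N}{N + y} + y\right)^{2} = \left(y + \frac{4 + N}{N + y}\right)^{2}$)
$- 61 \left(k{\left(Y{\left(0 \right)},3 \right)} + 427\right) = - 61 \left(\frac{\left(4 + 0^{2} + 3^{2} + 0^{2} \cdot 3\right)^{2}}{\left(0^{2} + 3\right)^{2}} + 427\right) = - 61 \left(\frac{\left(4 + 0 + 9 + 0 \cdot 3\right)^{2}}{\left(0 + 3\right)^{2}} + 427\right) = - 61 \left(\frac{\left(4 + 0 + 9 + 0\right)^{2}}{9} + 427\right) = - 61 \left(\frac{13^{2}}{9} + 427\right) = - 61 \left(\frac{1}{9} \cdot 169 + 427\right) = - 61 \left(\frac{169}{9} + 427\right) = \left(-61\right) \frac{4012}{9} = - \frac{244732}{9}$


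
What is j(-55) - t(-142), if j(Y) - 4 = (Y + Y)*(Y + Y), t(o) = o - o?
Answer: 12104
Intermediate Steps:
t(o) = 0
j(Y) = 4 + 4*Y² (j(Y) = 4 + (Y + Y)*(Y + Y) = 4 + (2*Y)*(2*Y) = 4 + 4*Y²)
j(-55) - t(-142) = (4 + 4*(-55)²) - 1*0 = (4 + 4*3025) + 0 = (4 + 12100) + 0 = 12104 + 0 = 12104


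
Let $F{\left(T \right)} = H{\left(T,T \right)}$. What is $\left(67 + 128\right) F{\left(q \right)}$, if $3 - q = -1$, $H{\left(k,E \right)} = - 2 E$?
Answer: $-1560$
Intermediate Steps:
$q = 4$ ($q = 3 - -1 = 3 + 1 = 4$)
$F{\left(T \right)} = - 2 T$
$\left(67 + 128\right) F{\left(q \right)} = \left(67 + 128\right) \left(\left(-2\right) 4\right) = 195 \left(-8\right) = -1560$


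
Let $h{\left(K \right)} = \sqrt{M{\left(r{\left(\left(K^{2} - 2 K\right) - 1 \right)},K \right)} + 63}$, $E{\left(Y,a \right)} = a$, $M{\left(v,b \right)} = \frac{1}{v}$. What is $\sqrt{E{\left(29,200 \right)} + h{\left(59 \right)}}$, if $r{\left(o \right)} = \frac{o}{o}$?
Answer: $4 \sqrt{13} \approx 14.422$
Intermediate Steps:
$r{\left(o \right)} = 1$
$h{\left(K \right)} = 8$ ($h{\left(K \right)} = \sqrt{1^{-1} + 63} = \sqrt{1 + 63} = \sqrt{64} = 8$)
$\sqrt{E{\left(29,200 \right)} + h{\left(59 \right)}} = \sqrt{200 + 8} = \sqrt{208} = 4 \sqrt{13}$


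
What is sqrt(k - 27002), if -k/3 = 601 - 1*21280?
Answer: 7*sqrt(715) ≈ 187.18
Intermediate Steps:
k = 62037 (k = -3*(601 - 1*21280) = -3*(601 - 21280) = -3*(-20679) = 62037)
sqrt(k - 27002) = sqrt(62037 - 27002) = sqrt(35035) = 7*sqrt(715)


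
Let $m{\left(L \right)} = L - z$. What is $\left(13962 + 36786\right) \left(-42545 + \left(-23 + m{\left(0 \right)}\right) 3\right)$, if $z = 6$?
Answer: $-2163488736$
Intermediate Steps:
$m{\left(L \right)} = -6 + L$ ($m{\left(L \right)} = L - 6 = -6 + L$)
$\left(13962 + 36786\right) \left(-42545 + \left(-23 + m{\left(0 \right)}\right) 3\right) = \left(13962 + 36786\right) \left(-42545 + \left(-23 + \left(-6 + 0\right)\right) 3\right) = 50748 \left(-42545 + \left(-23 - 6\right) 3\right) = 50748 \left(-42545 - 87\right) = 50748 \left(-42632\right) = -2163488736$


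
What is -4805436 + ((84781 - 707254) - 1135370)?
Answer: -6563279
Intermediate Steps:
-4805436 + ((84781 - 707254) - 1135370) = -4805436 + (-622473 - 1135370) = -4805436 - 1757843 = -6563279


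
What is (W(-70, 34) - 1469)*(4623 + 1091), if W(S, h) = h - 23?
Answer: -8331012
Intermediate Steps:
W(S, h) = -23 + h
(W(-70, 34) - 1469)*(4623 + 1091) = ((-23 + 34) - 1469)*(4623 + 1091) = (11 - 1469)*5714 = -1458*5714 = -8331012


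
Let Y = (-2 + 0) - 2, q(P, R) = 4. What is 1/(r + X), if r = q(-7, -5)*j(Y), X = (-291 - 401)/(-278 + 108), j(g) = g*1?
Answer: -85/1014 ≈ -0.083826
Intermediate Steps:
Y = -4 (Y = -2 - 2 = -4)
j(g) = g
X = 346/85 (X = -692/(-170) = -692*(-1/170) = 346/85 ≈ 4.0706)
r = -16 (r = 4*(-4) = -16)
1/(r + X) = 1/(-16 + 346/85) = 1/(-1014/85) = -85/1014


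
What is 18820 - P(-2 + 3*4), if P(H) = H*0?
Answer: 18820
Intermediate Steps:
P(H) = 0
18820 - P(-2 + 3*4) = 18820 - 1*0 = 18820 + 0 = 18820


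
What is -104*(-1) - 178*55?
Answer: -9686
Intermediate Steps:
-104*(-1) - 178*55 = 104 - 9790 = -9686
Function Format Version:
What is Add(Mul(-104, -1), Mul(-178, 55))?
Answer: -9686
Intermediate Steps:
Add(Mul(-104, -1), Mul(-178, 55)) = Add(104, -9790) = -9686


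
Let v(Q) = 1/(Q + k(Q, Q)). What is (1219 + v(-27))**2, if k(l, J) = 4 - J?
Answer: 23785129/16 ≈ 1.4866e+6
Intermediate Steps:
v(Q) = 1/4 (v(Q) = 1/(Q + (4 - Q)) = 1/4)
(1219 + v(-27))**2 = (1219 + 1/4)**2 = (4877/4)**2 = 23785129/16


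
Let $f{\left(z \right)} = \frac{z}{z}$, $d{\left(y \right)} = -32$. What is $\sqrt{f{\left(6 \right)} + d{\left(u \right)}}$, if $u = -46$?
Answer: $i \sqrt{31} \approx 5.5678 i$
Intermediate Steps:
$f{\left(z \right)} = 1$
$\sqrt{f{\left(6 \right)} + d{\left(u \right)}} = \sqrt{1 - 32} = \sqrt{-31} = i \sqrt{31}$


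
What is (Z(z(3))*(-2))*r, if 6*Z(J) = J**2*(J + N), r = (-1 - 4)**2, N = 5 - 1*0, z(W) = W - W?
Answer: 0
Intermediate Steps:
z(W) = 0
N = 5 (N = 5 + 0 = 5)
r = 25 (r = (-5)**2 = 25)
Z(J) = J**2*(5 + J)/6 (Z(J) = (J**2*(J + 5))/6 = (J**2*(5 + J))/6 = J**2*(5 + J)/6)
(Z(z(3))*(-2))*r = (((1/6)*0**2*(5 + 0))*(-2))*25 = (((1/6)*0*5)*(-2))*25 = (0*(-2))*25 = 0*25 = 0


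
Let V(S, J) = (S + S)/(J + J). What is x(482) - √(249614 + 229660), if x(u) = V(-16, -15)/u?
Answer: 8/3615 - 23*√906 ≈ -692.29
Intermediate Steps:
V(S, J) = S/J (V(S, J) = (2*S)/((2*J)) = (2*S)*(1/(2*J)) = S/J)
x(u) = 16/(15*u) (x(u) = (-16/(-15))/u = (-16*(-1/15))/u = 16/(15*u))
x(482) - √(249614 + 229660) = (16/15)/482 - √(249614 + 229660) = (16/15)*(1/482) - √479274 = 8/3615 - 23*√906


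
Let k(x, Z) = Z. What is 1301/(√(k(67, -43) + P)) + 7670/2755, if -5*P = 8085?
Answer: 1534/551 - 1301*I*√415/830 ≈ 2.784 - 31.932*I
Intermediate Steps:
P = -1617 (P = -⅕*8085 = -1617)
1301/(√(k(67, -43) + P)) + 7670/2755 = 1301/(√(-43 - 1617)) + 7670/2755 = 1301/(√(-1660)) + 7670*(1/2755) = 1301/((2*I*√415)) + 1534/551 = 1301*(-I*√415/830) + 1534/551 = -1301*I*√415/830 + 1534/551 = 1534/551 - 1301*I*√415/830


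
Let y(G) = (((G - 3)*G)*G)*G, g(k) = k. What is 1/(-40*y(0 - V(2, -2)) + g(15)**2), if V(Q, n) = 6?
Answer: -1/77535 ≈ -1.2897e-5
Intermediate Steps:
y(G) = G**3*(-3 + G) (y(G) = (((-3 + G)*G)*G)*G = ((G*(-3 + G))*G)*G = (G**2*(-3 + G))*G = G**3*(-3 + G))
1/(-40*y(0 - V(2, -2)) + g(15)**2) = 1/(-40*(0 - 1*6)**3*(-3 + (0 - 1*6)) + 15**2) = 1/(-40*(0 - 6)**3*(-3 + (0 - 6)) + 225) = 1/(-40*(-6)**3*(-3 - 6) + 225) = 1/(-(-8640)*(-9) + 225) = 1/(-40*1944 + 225) = 1/(-77760 + 225) = 1/(-77535) = -1/77535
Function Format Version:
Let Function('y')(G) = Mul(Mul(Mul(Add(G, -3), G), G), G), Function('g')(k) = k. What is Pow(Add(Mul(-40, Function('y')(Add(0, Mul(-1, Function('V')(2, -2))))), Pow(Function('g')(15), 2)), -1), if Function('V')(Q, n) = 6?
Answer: Rational(-1, 77535) ≈ -1.2897e-5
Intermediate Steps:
Function('y')(G) = Mul(Pow(G, 3), Add(-3, G)) (Function('y')(G) = Mul(Mul(Mul(Add(-3, G), G), G), G) = Mul(Mul(Mul(G, Add(-3, G)), G), G) = Mul(Mul(Pow(G, 2), Add(-3, G)), G) = Mul(Pow(G, 3), Add(-3, G)))
Pow(Add(Mul(-40, Function('y')(Add(0, Mul(-1, Function('V')(2, -2))))), Pow(Function('g')(15), 2)), -1) = Pow(Add(Mul(-40, Mul(Pow(Add(0, Mul(-1, 6)), 3), Add(-3, Add(0, Mul(-1, 6))))), Pow(15, 2)), -1) = Pow(Add(Mul(-40, Mul(Pow(Add(0, -6), 3), Add(-3, Add(0, -6)))), 225), -1) = Pow(Add(Mul(-40, Mul(Pow(-6, 3), Add(-3, -6))), 225), -1) = Pow(Add(Mul(-40, Mul(-216, -9)), 225), -1) = Pow(Add(Mul(-40, 1944), 225), -1) = Pow(Add(-77760, 225), -1) = Pow(-77535, -1) = Rational(-1, 77535)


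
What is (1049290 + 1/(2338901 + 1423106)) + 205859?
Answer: 4721879324044/3762007 ≈ 1.2551e+6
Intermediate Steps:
(1049290 + 1/(2338901 + 1423106)) + 205859 = (1049290 + 1/3762007) + 205859 = 3947436325031/3762007 + 205859 = 4721879324044/3762007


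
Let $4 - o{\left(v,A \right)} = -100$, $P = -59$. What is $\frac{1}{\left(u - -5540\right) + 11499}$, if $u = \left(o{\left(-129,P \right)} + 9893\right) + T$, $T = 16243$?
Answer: $\frac{1}{43279} \approx 2.3106 \cdot 10^{-5}$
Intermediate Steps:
$o{\left(v,A \right)} = 104$ ($o{\left(v,A \right)} = 4 - -100 = 4 + 100 = 104$)
$u = 26240$ ($u = \left(104 + 9893\right) + 16243 = 9997 + 16243 = 26240$)
$\frac{1}{\left(u - -5540\right) + 11499} = \frac{1}{\left(26240 - -5540\right) + 11499} = \frac{1}{\left(26240 + 5540\right) + 11499} = \frac{1}{31780 + 11499} = \frac{1}{43279}$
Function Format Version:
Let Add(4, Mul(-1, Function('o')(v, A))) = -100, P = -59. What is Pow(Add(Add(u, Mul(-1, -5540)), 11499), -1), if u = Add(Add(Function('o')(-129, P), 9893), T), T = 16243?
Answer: Rational(1, 43279) ≈ 2.3106e-5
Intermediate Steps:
Function('o')(v, A) = 104 (Function('o')(v, A) = Add(4, Mul(-1, -100)) = Add(4, 100) = 104)
u = 26240 (u = Add(Add(104, 9893), 16243) = Add(9997, 16243) = 26240)
Pow(Add(Add(u, Mul(-1, -5540)), 11499), -1) = Pow(Add(Add(26240, Mul(-1, -5540)), 11499), -1) = Pow(Add(Add(26240, 5540), 11499), -1) = Pow(Add(31780, 11499), -1) = Pow(43279, -1) = Rational(1, 43279)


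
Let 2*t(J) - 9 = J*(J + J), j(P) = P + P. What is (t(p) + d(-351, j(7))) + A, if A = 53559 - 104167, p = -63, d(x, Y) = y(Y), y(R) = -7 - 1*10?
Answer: -93303/2 ≈ -46652.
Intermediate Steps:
y(R) = -17 (y(R) = -7 - 10 = -17)
j(P) = 2*P
d(x, Y) = -17
t(J) = 9/2 + J² (t(J) = 9/2 + (J*(J + J))/2 = 9/2 + (J*(2*J))/2 = 9/2 + (2*J²)/2 = 9/2 + J²)
A = -50608
(t(p) + d(-351, j(7))) + A = ((9/2 + (-63)²) - 17) - 50608 = ((9/2 + 3969) - 17) - 50608 = (7947/2 - 17) - 50608 = 7913/2 - 50608 = -93303/2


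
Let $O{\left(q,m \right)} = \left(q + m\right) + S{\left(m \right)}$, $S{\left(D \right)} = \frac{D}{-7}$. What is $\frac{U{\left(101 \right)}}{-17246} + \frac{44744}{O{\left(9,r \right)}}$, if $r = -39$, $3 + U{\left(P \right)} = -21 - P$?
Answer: $- \frac{5401563793}{2949066} \approx -1831.6$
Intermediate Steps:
$U{\left(P \right)} = -24 - P$ ($U{\left(P \right)} = -3 - \left(21 + P\right) = -24 - P$)
$S{\left(D \right)} = - \frac{D}{7}$ ($S{\left(D \right)} = D \left(- \frac{1}{7}\right) = - \frac{D}{7}$)
$O{\left(q,m \right)} = q + \frac{6 m}{7}$ ($O{\left(q,m \right)} = \left(q + m\right) - \frac{m}{7} = \left(m + q\right) - \frac{m}{7} = q + \frac{6 m}{7}$)
$\frac{U{\left(101 \right)}}{-17246} + \frac{44744}{O{\left(9,r \right)}} = \frac{-24 - 101}{-17246} + \frac{44744}{9 + \frac{6}{7} \left(-39\right)} = \left(-24 - 101\right) \left(- \frac{1}{17246}\right) + \frac{44744}{9 - \frac{234}{7}} = \left(-125\right) \left(- \frac{1}{17246}\right) + \frac{44744}{- \frac{171}{7}} = \frac{125}{17246} + 44744 \left(- \frac{7}{171}\right) = \frac{125}{17246} - \frac{313208}{171} = - \frac{5401563793}{2949066}$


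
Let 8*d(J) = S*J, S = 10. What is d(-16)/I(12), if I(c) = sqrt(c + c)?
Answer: -5*sqrt(6)/3 ≈ -4.0825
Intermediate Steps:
d(J) = 5*J/4 (d(J) = (10*J)/8 = 5*J/4)
I(c) = sqrt(2)*sqrt(c) (I(c) = sqrt(2*c) = sqrt(2)*sqrt(c))
d(-16)/I(12) = ((5/4)*(-16))/((sqrt(2)*sqrt(12))) = -20*sqrt(6)/12 = -5*sqrt(6)/3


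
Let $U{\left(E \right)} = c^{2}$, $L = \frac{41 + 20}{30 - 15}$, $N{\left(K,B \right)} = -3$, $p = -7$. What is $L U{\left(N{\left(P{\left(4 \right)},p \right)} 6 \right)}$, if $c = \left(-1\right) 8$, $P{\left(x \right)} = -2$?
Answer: $\frac{3904}{15} \approx 260.27$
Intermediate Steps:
$c = -8$
$L = \frac{61}{15} \approx 4.0667$
$U{\left(E \right)} = 64$ ($U{\left(E \right)} = \left(-8\right)^{2} = 64$)
$L U{\left(N{\left(P{\left(4 \right)},p \right)} 6 \right)} = \frac{61}{15} \cdot 64 = \frac{3904}{15}$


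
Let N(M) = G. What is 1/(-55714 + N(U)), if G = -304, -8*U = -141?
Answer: -1/56018 ≈ -1.7851e-5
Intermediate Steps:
U = 141/8 (U = -⅛*(-141) = 141/8 ≈ 17.625)
N(M) = -304
1/(-55714 + N(U)) = 1/(-55714 - 304) = 1/(-56018) = -1/56018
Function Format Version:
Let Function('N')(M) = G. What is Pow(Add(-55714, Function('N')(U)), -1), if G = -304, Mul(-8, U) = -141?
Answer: Rational(-1, 56018) ≈ -1.7851e-5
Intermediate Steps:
U = Rational(141, 8) (U = Mul(Rational(-1, 8), -141) = Rational(141, 8) ≈ 17.625)
Function('N')(M) = -304
Pow(Add(-55714, Function('N')(U)), -1) = Pow(Add(-55714, -304), -1) = Pow(-56018, -1) = Rational(-1, 56018)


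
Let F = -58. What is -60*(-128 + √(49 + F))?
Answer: 7680 - 180*I ≈ 7680.0 - 180.0*I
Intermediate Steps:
-60*(-128 + √(49 + F)) = -60*(-128 + √(49 - 58)) = -60*(-128 + √(-9)) = -60*(-128 + 3*I) = 7680 - 180*I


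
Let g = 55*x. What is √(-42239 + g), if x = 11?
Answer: 9*I*√514 ≈ 204.04*I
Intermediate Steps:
g = 605 (g = 55*11 = 605)
√(-42239 + g) = √(-42239 + 605) = √(-41634) = 9*I*√514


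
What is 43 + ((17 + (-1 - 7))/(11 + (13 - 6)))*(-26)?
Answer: 30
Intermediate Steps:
43 + ((17 + (-1 - 7))/(11 + (13 - 6)))*(-26) = 43 + ((17 - 8)/(11 + 7))*(-26) = 43 + (9/18)*(-26) = 43 + (9*(1/18))*(-26) = 43 + (½)*(-26) = 43 - 13 = 30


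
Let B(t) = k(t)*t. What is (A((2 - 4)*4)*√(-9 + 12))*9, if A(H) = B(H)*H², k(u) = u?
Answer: 36864*√3 ≈ 63850.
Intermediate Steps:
B(t) = t² (B(t) = t*t = t²)
A(H) = H⁴ (A(H) = H²*H² = H⁴)
(A((2 - 4)*4)*√(-9 + 12))*9 = (((2 - 4)*4)⁴*√(-9 + 12))*9 = ((-2*4)⁴*√3)*9 = ((-8)⁴*√3)*9 = (4096*√3)*9 = 36864*√3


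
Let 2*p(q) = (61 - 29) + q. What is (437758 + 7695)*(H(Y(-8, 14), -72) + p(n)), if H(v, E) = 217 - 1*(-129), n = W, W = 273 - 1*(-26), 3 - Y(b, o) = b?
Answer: 455698419/2 ≈ 2.2785e+8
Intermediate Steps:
Y(b, o) = 3 - b
W = 299 (W = 273 + 26 = 299)
n = 299
H(v, E) = 346 (H(v, E) = 217 + 129 = 346)
p(q) = 16 + q/2 (p(q) = ((61 - 29) + q)/2 = (32 + q)/2 = 16 + q/2)
(437758 + 7695)*(H(Y(-8, 14), -72) + p(n)) = (437758 + 7695)*(346 + (16 + (½)*299)) = 445453*(346 + (16 + 299/2)) = 445453*(346 + 331/2) = 445453*(1023/2) = 455698419/2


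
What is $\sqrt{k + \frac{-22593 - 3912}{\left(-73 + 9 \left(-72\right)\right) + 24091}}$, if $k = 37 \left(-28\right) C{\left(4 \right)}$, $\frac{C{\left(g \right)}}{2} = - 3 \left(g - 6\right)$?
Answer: $\frac{i \sqrt{83600394}}{82} \approx 111.5 i$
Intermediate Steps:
$C{\left(g \right)} = 36 - 6 g$ ($C{\left(g \right)} = 2 \left(- 3 \left(g - 6\right)\right) = 2 \left(- 3 \left(-6 + g\right)\right) = 2 \left(18 - 3 g\right) = 36 - 6 g$)
$k = -12432$ ($k = 37 \left(-28\right) \left(36 - 24\right) = - 1036 \left(36 - 24\right) = \left(-1036\right) 12 = -12432$)
$\sqrt{k + \frac{-22593 - 3912}{\left(-73 + 9 \left(-72\right)\right) + 24091}} = \sqrt{-12432 + \frac{-22593 - 3912}{\left(-73 + 9 \left(-72\right)\right) + 24091}} = \sqrt{-12432 - \frac{26505}{\left(-73 - 648\right) + 24091}} = \sqrt{-12432 - \frac{26505}{-721 + 24091}} = \sqrt{-12432 - \frac{26505}{23370}} = \sqrt{-12432 - \frac{93}{82}} = \sqrt{- \frac{1019517}{82}} = \frac{i \sqrt{83600394}}{82}$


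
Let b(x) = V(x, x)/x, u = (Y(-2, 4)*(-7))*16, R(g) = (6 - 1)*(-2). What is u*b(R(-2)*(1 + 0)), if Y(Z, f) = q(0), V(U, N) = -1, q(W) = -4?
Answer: 224/5 ≈ 44.800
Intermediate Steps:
R(g) = -10 (R(g) = 5*(-2) = -10)
Y(Z, f) = -4
u = 448 (u = -4*(-7)*16 = 28*16 = 448)
b(x) = -1/x
u*b(R(-2)*(1 + 0)) = 448*(-1/((-10*(1 + 0)))) = 448*(-1/((-10*1))) = 448*(-1/(-10)) = 448*(-1*(-1/10)) = 448*(1/10) = 224/5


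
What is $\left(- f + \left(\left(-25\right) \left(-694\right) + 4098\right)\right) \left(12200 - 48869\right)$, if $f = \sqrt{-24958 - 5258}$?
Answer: $-786476712 + 73338 i \sqrt{7554} \approx -7.8648 \cdot 10^{8} + 6.3741 \cdot 10^{6} i$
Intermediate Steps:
$f = 2 i \sqrt{7554}$ ($f = \sqrt{-30216} = 2 i \sqrt{7554} \approx 173.83 i$)
$\left(- f + \left(\left(-25\right) \left(-694\right) + 4098\right)\right) \left(12200 - 48869\right) = \left(- 2 i \sqrt{7554} + \left(\left(-25\right) \left(-694\right) + 4098\right)\right) \left(12200 - 48869\right) = \left(- 2 i \sqrt{7554} + \left(17350 + 4098\right)\right) \left(-36669\right) = \left(- 2 i \sqrt{7554} + 21448\right) \left(-36669\right) = \left(21448 - 2 i \sqrt{7554}\right) \left(-36669\right) = -786476712 + 73338 i \sqrt{7554}$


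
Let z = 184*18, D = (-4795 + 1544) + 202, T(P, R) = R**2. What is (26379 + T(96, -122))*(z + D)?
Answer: 10852169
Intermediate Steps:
D = -3049 (D = -3251 + 202 = -3049)
z = 3312
(26379 + T(96, -122))*(z + D) = (26379 + (-122)**2)*(3312 - 3049) = (26379 + 14884)*263 = 41263*263 = 10852169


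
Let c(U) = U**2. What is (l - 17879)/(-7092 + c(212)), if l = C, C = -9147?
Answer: -13513/18926 ≈ -0.71399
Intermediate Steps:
l = -9147
(l - 17879)/(-7092 + c(212)) = (-9147 - 17879)/(-7092 + 212**2) = -27026/(-7092 + 44944) = -27026/37852 = -27026*1/37852 = -13513/18926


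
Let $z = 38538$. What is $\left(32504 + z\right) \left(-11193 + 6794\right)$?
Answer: $-312513758$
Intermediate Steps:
$\left(32504 + z\right) \left(-11193 + 6794\right) = \left(32504 + 38538\right) \left(-11193 + 6794\right) = 71042 \left(-4399\right) = -312513758$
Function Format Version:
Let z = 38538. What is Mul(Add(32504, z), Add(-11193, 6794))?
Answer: -312513758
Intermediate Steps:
Mul(Add(32504, z), Add(-11193, 6794)) = Mul(Add(32504, 38538), Add(-11193, 6794)) = Mul(71042, -4399) = -312513758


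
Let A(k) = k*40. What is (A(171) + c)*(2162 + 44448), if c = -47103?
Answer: -1876658430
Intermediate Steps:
A(k) = 40*k
(A(171) + c)*(2162 + 44448) = (40*171 - 47103)*(2162 + 44448) = (6840 - 47103)*46610 = -40263*46610 = -1876658430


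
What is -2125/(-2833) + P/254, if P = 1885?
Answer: 5879955/719582 ≈ 8.1713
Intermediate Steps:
-2125/(-2833) + P/254 = -2125/(-2833) + 1885/254 = -2125*(-1/2833) + 1885*(1/254) = 2125/2833 + 1885/254 = 5879955/719582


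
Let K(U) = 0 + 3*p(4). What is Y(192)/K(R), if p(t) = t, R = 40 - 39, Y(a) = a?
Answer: 16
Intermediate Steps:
R = 1
K(U) = 12 (K(U) = 0 + 3*4 = 0 + 12 = 12)
Y(192)/K(R) = 192/12 = 192*(1/12) = 16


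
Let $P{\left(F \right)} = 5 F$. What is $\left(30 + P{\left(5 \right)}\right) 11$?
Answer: $605$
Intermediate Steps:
$\left(30 + P{\left(5 \right)}\right) 11 = \left(30 + 5 \cdot 5\right) 11 = \left(30 + 25\right) 11 = 55 \cdot 11 = 605$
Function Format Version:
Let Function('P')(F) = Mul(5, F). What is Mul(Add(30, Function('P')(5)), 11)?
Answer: 605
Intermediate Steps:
Mul(Add(30, Function('P')(5)), 11) = Mul(Add(30, Mul(5, 5)), 11) = Mul(Add(30, 25), 11) = Mul(55, 11) = 605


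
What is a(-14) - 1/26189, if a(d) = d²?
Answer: 5133043/26189 ≈ 196.00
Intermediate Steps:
a(-14) - 1/26189 = (-14)² - 1/26189 = 196 - 1*1/26189 = 196 - 1/26189 = 5133043/26189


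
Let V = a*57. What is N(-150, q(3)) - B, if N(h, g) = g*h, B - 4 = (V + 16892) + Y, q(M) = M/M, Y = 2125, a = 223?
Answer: -31882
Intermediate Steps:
V = 12711 (V = 223*57 = 12711)
q(M) = 1
B = 31732 (B = 4 + ((12711 + 16892) + 2125) = 4 + (29603 + 2125) = 4 + 31728 = 31732)
N(-150, q(3)) - B = 1*(-150) - 1*31732 = -150 - 31732 = -31882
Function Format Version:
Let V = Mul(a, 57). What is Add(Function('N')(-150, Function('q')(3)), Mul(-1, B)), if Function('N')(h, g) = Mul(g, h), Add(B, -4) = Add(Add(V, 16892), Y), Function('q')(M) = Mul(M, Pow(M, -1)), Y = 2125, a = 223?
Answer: -31882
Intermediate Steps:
V = 12711 (V = Mul(223, 57) = 12711)
Function('q')(M) = 1
B = 31732 (B = Add(4, Add(Add(12711, 16892), 2125)) = Add(4, Add(29603, 2125)) = Add(4, 31728) = 31732)
Add(Function('N')(-150, Function('q')(3)), Mul(-1, B)) = Add(Mul(1, -150), Mul(-1, 31732)) = Add(-150, -31732) = -31882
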